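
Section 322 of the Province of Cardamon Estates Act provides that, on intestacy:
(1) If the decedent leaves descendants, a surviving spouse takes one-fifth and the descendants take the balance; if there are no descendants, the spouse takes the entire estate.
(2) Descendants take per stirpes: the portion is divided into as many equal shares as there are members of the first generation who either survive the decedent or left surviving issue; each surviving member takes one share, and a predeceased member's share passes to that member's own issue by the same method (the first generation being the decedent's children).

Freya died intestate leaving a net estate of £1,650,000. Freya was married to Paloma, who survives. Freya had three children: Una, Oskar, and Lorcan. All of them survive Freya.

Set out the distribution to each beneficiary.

Paloma: £330,000; Una: £440,000; Oskar: £440,000; Lorcan: £440,000

Paloma takes one-fifth of £1,650,000 = £330,000. The remaining £1,320,000 passes to the descendants.
The descendants' portion (£1,320,000) is divided into 3 shares of £440,000: Una, Oskar, and Lorcan each take £440,000.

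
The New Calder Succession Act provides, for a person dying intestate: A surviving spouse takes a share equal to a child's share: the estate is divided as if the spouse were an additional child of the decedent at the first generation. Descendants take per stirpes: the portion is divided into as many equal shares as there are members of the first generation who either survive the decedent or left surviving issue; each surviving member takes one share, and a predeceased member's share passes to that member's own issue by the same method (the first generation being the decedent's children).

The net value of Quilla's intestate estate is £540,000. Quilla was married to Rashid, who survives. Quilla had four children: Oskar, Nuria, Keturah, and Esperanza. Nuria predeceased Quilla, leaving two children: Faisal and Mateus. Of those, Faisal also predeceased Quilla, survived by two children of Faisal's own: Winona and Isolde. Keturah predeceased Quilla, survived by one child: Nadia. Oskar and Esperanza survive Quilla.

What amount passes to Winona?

Winona receives £27,000.

The spouse counts as an additional share at the children's level, so there are 5 primary shares of £108,000. Rashid takes one such share (£108,000).
The children's combined portion (£432,000) is divided into 4 shares of £108,000: Oskar and Esperanza each take £108,000; Nuria's £108,000 share passes to Nuria's issue; Keturah's £108,000 share passes to Keturah's issue.
Nuria's share (£108,000) is divided into 2 shares of £54,000: Mateus takes £54,000; Faisal's £54,000 share passes to Faisal's issue.
Faisal's share (£54,000) is divided into 2 shares of £27,000: Winona and Isolde each take £27,000.
Keturah's share (£108,000) passes entirely to Nadia.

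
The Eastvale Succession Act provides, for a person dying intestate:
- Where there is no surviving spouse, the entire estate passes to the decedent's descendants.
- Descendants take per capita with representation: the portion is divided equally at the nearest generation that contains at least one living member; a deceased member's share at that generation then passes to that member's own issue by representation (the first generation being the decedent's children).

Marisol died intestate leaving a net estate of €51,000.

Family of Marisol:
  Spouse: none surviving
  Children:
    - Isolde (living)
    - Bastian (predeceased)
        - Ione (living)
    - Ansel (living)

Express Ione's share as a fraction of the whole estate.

The entire €51,000 passes to the descendants.
That amount (€51,000) is divided into 3 shares of €17,000: Isolde and Ansel each take €17,000; Bastian's €17,000 share passes to Bastian's issue.
Bastian's share (€17,000) passes entirely to Ione.

Ione receives 1/3 of the estate.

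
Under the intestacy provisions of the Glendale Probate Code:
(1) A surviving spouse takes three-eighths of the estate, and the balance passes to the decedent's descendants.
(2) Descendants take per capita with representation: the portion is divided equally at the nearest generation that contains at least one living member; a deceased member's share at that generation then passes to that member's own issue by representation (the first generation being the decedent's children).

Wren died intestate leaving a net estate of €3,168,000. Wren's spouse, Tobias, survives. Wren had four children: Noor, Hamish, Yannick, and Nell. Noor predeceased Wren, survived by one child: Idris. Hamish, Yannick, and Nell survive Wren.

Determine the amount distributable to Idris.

Idris receives €495,000.

Tobias takes three-eighths of €3,168,000 = €1,188,000. The remaining €1,980,000 passes to the descendants.
The descendants' portion (€1,980,000) is divided into 4 shares of €495,000: Hamish, Yannick, and Nell each take €495,000; Noor's €495,000 share passes to Noor's issue.
Noor's share (€495,000) passes entirely to Idris.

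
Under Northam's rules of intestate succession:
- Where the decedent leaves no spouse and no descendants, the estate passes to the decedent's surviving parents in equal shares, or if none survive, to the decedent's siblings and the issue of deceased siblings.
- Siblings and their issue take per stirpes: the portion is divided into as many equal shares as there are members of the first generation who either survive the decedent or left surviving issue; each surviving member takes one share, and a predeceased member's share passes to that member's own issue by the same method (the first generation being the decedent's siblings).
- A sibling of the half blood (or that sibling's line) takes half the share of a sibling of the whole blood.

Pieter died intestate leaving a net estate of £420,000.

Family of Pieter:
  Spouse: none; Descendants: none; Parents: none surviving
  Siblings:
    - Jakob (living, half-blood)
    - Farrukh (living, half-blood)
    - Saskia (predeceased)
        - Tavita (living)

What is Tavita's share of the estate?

The entire £420,000 passes to the siblings and their issue.
Counting each half-blood sibling's line as half a unit, there are 2 units in £420,000, so one unit is £210,000. Whole-blood lines (Saskia) take £210,000 each; half-blood lines (Jakob and Farrukh) take £105,000 each.
Saskia's share (£210,000) passes entirely to Tavita.

Tavita receives £210,000.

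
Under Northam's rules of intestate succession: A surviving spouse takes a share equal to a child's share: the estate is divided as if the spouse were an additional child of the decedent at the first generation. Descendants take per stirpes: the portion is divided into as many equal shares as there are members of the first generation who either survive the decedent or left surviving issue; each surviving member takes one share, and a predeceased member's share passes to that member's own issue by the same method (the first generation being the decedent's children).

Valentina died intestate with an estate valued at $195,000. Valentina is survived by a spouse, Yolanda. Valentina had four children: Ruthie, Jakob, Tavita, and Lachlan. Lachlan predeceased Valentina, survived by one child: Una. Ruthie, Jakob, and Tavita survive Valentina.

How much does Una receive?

The spouse counts as an additional share at the children's level, so there are 5 primary shares of $39,000. Yolanda takes one such share ($39,000).
The children's combined portion ($156,000) is divided into 4 shares of $39,000: Ruthie, Jakob, and Tavita each take $39,000; Lachlan's $39,000 share passes to Lachlan's issue.
Lachlan's share ($39,000) passes entirely to Una.

Una receives $39,000.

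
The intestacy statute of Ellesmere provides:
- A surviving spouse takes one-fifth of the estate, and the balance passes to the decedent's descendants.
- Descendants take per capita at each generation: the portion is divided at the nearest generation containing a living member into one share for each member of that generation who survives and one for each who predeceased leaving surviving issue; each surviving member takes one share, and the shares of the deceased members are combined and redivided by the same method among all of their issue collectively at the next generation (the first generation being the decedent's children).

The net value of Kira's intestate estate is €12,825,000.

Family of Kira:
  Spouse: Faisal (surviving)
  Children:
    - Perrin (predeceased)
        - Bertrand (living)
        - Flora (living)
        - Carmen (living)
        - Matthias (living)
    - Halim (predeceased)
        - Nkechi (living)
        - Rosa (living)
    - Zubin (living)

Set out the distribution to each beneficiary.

Faisal takes one-fifth of €12,825,000 = €2,565,000. The remaining €10,260,000 passes to the descendants.
The descendants' portion (€10,260,000) is divided at the children's generation into 3 shares of €3,420,000. Zubin takes €3,420,000. The 2 shares of the deceased (Perrin and Halim) are combined into a pool of €6,840,000.
That pool (€6,840,000) is divided at the grandchildren's generation equally among Bertrand, Flora, Carmen, Matthias, Nkechi, and Rosa: €1,140,000 each.

Faisal: €2,565,000; Bertrand: €1,140,000; Flora: €1,140,000; Carmen: €1,140,000; Matthias: €1,140,000; Nkechi: €1,140,000; Rosa: €1,140,000; Zubin: €3,420,000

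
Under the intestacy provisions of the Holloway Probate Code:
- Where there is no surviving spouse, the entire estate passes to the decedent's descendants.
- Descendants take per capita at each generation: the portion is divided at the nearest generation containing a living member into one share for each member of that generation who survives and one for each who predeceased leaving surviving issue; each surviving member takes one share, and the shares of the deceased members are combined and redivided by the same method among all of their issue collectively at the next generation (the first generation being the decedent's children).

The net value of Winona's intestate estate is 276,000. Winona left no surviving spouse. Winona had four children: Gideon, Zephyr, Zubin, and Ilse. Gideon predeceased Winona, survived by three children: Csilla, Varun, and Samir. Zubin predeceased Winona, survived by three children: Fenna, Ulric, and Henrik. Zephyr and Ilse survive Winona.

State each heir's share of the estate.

The entire 276,000 passes to the descendants.
That amount (276,000) is divided at the children's generation into 4 shares of 69,000. Zephyr and Ilse each take 69,000. The 2 shares of the deceased (Gideon and Zubin) are combined into a pool of 138,000.
That pool (138,000) is divided at the grandchildren's generation equally among Csilla, Varun, Samir, Fenna, Ulric, and Henrik: 23,000 each.

Csilla: 23,000; Varun: 23,000; Samir: 23,000; Zephyr: 69,000; Fenna: 23,000; Ulric: 23,000; Henrik: 23,000; Ilse: 69,000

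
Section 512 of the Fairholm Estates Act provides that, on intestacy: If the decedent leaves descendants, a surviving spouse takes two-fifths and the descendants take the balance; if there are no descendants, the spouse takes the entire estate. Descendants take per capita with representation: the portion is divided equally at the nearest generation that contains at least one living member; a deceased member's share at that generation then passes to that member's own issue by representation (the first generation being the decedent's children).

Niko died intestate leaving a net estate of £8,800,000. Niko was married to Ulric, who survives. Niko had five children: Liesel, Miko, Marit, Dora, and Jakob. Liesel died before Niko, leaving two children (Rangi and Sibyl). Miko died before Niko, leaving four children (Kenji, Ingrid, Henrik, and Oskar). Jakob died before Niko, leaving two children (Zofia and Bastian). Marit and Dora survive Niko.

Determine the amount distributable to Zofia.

Ulric takes two-fifths of £8,800,000 = £3,520,000. The remaining £5,280,000 passes to the descendants.
The descendants' portion (£5,280,000) is divided into 5 shares of £1,056,000: Marit and Dora each take £1,056,000; Liesel's £1,056,000 share passes to Liesel's issue; Miko's £1,056,000 share passes to Miko's issue; Jakob's £1,056,000 share passes to Jakob's issue.
Liesel's share (£1,056,000) is divided into 2 shares of £528,000: Rangi and Sibyl each take £528,000.
Miko's share (£1,056,000) is divided into 4 shares of £264,000: Kenji, Ingrid, Henrik, and Oskar each take £264,000.
Jakob's share (£1,056,000) is divided into 2 shares of £528,000: Zofia and Bastian each take £528,000.

Zofia receives £528,000.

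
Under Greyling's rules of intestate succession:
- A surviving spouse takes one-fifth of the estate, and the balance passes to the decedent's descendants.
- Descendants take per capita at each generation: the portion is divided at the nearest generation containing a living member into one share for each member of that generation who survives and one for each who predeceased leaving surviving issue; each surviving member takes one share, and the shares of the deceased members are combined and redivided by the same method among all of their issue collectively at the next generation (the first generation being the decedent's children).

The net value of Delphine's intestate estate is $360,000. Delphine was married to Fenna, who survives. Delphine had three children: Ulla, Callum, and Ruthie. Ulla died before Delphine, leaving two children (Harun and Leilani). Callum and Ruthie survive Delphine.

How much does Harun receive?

Fenna takes one-fifth of $360,000 = $72,000. The remaining $288,000 passes to the descendants.
The descendants' portion ($288,000) is divided at the children's generation into 3 shares of $96,000. Callum and Ruthie each take $96,000. The remaining share for the deceased Ulla ($96,000) is carried to the next generation.
That pool ($96,000) is divided at the grandchildren's generation equally among Harun and Leilani: $48,000 each.

Harun receives $48,000.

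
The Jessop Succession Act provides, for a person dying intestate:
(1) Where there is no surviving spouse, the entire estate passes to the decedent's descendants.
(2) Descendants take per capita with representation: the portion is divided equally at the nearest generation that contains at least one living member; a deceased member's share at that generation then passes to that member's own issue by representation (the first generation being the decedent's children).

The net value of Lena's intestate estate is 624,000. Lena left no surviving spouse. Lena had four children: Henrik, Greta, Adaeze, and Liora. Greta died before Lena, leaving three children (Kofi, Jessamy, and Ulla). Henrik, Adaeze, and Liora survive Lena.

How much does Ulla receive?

The entire 624,000 passes to the descendants.
That amount (624,000) is divided into 4 shares of 156,000: Henrik, Adaeze, and Liora each take 156,000; Greta's 156,000 share passes to Greta's issue.
Greta's share (156,000) is divided into 3 shares of 52,000: Kofi, Jessamy, and Ulla each take 52,000.

Ulla receives 52,000.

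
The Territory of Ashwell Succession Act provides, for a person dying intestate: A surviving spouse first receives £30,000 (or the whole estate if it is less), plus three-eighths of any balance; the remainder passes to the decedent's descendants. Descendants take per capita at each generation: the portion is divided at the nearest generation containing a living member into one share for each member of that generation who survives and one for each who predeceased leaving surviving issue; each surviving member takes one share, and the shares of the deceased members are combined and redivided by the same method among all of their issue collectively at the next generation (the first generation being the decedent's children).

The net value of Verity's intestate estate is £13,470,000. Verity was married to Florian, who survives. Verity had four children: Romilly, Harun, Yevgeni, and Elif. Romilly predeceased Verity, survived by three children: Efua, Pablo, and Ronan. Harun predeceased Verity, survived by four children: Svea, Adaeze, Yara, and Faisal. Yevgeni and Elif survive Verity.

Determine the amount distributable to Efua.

Efua receives £600,000.

Florian first takes £30,000, leaving a balance of £13,440,000. Florian then takes three-eighths of the balance (£5,040,000), for a total of £5,070,000. The remaining £8,400,000 passes to the descendants.
The descendants' portion (£8,400,000) is divided at the children's generation into 4 shares of £2,100,000. Yevgeni and Elif each take £2,100,000. The 2 shares of the deceased (Romilly and Harun) are combined into a pool of £4,200,000.
That pool (£4,200,000) is divided at the grandchildren's generation equally among Efua, Pablo, Ronan, Svea, Adaeze, Yara, and Faisal: £600,000 each.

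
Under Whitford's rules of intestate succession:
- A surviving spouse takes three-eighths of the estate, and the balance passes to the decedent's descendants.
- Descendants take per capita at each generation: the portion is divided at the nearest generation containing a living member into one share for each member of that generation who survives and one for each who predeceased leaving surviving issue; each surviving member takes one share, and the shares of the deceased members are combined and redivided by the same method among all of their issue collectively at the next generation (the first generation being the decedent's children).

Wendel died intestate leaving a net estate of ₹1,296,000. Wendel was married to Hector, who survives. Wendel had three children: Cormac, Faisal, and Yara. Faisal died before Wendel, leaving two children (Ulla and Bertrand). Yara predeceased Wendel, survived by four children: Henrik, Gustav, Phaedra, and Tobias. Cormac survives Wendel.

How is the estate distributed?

Hector takes three-eighths of ₹1,296,000 = ₹486,000. The remaining ₹810,000 passes to the descendants.
The descendants' portion (₹810,000) is divided at the children's generation into 3 shares of ₹270,000. Cormac takes ₹270,000. The 2 shares of the deceased (Faisal and Yara) are combined into a pool of ₹540,000.
That pool (₹540,000) is divided at the grandchildren's generation equally among Ulla, Bertrand, Henrik, Gustav, Phaedra, and Tobias: ₹90,000 each.

Hector: ₹486,000; Cormac: ₹270,000; Ulla: ₹90,000; Bertrand: ₹90,000; Henrik: ₹90,000; Gustav: ₹90,000; Phaedra: ₹90,000; Tobias: ₹90,000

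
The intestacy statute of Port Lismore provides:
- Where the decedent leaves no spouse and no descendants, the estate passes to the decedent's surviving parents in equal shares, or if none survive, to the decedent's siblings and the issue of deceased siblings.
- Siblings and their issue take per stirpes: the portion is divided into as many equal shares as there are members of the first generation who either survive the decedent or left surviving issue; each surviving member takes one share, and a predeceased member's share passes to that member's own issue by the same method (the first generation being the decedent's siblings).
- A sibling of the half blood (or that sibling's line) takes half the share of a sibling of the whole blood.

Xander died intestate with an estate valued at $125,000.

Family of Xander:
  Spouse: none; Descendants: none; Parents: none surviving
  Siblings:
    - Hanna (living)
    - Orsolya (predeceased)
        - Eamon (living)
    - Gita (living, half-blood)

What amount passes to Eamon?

Eamon receives $50,000.

The entire $125,000 passes to the siblings and their issue.
Counting each half-blood sibling's line as half a unit, there are 5/2 units in $125,000, so one unit is $50,000. Whole-blood lines (Hanna and Orsolya) take $50,000 each; half-blood lines (Gita) take $25,000 each.
Orsolya's share ($50,000) passes entirely to Eamon.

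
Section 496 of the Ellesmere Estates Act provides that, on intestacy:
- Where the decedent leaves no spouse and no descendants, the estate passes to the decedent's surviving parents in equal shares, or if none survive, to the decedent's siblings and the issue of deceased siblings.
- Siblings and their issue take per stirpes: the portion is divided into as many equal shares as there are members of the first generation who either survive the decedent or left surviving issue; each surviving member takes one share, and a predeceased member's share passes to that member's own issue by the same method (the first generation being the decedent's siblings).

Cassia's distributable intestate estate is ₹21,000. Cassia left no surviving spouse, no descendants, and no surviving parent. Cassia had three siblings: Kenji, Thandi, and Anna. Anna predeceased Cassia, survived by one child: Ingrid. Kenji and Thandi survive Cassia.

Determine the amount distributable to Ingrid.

Ingrid receives ₹7,000.

The entire ₹21,000 passes to the siblings and their issue.
That amount (₹21,000) is divided into 3 shares of ₹7,000: Kenji and Thandi each take ₹7,000; Anna's ₹7,000 share passes to Anna's issue.
Anna's share (₹7,000) passes entirely to Ingrid.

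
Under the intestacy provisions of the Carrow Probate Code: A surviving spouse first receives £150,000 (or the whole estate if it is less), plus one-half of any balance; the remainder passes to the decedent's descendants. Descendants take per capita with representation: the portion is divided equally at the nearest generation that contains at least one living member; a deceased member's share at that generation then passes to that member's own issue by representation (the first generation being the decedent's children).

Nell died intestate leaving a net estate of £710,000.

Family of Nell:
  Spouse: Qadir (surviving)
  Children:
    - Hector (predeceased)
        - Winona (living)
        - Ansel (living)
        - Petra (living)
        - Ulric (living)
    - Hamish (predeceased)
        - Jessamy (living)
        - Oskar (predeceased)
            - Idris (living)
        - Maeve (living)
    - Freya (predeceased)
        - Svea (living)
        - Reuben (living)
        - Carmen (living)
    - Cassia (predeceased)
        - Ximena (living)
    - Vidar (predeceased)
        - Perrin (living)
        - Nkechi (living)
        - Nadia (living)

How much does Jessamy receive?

Qadir first takes £150,000, leaving a balance of £560,000. Qadir then takes one-half of the balance (£280,000), for a total of £430,000. The remaining £280,000 passes to the descendants.
No child survives, so the initial division is made at the grandchildren's generation.
The descendants' portion (£280,000) is divided into 14 shares of £20,000: Winona, Ansel, Petra, Ulric, Jessamy, Maeve, Svea, Reuben, Carmen, Ximena, Perrin, Nkechi, and Nadia each take £20,000; Oskar's £20,000 share passes to Oskar's issue.
Oskar's share (£20,000) passes entirely to Idris.

Jessamy receives £20,000.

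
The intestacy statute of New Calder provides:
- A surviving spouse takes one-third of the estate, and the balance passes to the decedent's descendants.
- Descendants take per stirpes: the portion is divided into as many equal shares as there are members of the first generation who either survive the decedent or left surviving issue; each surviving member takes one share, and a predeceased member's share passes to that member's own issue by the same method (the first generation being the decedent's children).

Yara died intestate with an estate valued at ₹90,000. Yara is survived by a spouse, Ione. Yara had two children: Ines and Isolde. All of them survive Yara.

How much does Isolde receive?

Isolde receives ₹30,000.

Ione takes one-third of ₹90,000 = ₹30,000. The remaining ₹60,000 passes to the descendants.
The descendants' portion (₹60,000) is divided into 2 shares of ₹30,000: Ines and Isolde each take ₹30,000.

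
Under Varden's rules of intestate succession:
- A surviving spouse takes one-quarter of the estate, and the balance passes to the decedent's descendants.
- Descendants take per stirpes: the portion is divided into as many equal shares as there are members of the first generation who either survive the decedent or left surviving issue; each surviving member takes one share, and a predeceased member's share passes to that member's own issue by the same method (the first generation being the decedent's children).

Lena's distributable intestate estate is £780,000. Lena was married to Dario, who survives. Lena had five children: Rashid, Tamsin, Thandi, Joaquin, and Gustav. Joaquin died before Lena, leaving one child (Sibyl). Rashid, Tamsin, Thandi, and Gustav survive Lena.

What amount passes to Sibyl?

Dario takes one-quarter of £780,000 = £195,000. The remaining £585,000 passes to the descendants.
The descendants' portion (£585,000) is divided into 5 shares of £117,000: Rashid, Tamsin, Thandi, and Gustav each take £117,000; Joaquin's £117,000 share passes to Joaquin's issue.
Joaquin's share (£117,000) passes entirely to Sibyl.

Sibyl receives £117,000.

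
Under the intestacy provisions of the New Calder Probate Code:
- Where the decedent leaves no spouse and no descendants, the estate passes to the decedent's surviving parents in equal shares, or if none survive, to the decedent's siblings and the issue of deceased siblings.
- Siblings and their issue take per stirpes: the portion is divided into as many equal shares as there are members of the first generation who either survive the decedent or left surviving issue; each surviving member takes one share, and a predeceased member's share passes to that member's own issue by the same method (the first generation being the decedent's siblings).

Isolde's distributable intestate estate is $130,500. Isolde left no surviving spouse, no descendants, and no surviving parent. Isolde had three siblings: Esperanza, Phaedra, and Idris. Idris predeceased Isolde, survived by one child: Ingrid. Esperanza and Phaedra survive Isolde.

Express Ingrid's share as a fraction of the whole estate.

The entire $130,500 passes to the siblings and their issue.
That amount ($130,500) is divided into 3 shares of $43,500: Esperanza and Phaedra each take $43,500; Idris's $43,500 share passes to Idris's issue.
Idris's share ($43,500) passes entirely to Ingrid.

Ingrid receives 1/3 of the estate.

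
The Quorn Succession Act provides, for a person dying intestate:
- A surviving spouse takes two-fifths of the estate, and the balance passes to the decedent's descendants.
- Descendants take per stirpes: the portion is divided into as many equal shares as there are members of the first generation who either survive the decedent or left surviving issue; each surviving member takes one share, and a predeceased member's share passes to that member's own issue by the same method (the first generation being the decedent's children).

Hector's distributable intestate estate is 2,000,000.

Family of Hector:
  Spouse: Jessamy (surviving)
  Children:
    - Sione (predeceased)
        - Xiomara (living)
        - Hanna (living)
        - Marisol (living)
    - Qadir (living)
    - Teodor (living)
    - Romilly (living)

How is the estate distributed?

Jessamy: 800,000; Xiomara: 100,000; Hanna: 100,000; Marisol: 100,000; Qadir: 300,000; Teodor: 300,000; Romilly: 300,000

Jessamy takes two-fifths of 2,000,000 = 800,000. The remaining 1,200,000 passes to the descendants.
The descendants' portion (1,200,000) is divided into 4 shares of 300,000: Qadir, Teodor, and Romilly each take 300,000; Sione's 300,000 share passes to Sione's issue.
Sione's share (300,000) is divided into 3 shares of 100,000: Xiomara, Hanna, and Marisol each take 100,000.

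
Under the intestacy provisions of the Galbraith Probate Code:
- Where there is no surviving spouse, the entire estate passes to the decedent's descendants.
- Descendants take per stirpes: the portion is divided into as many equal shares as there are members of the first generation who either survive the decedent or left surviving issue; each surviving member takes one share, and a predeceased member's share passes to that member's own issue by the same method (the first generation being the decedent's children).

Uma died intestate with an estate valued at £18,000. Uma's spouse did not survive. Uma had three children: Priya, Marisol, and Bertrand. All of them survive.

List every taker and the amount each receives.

The entire £18,000 passes to the descendants.
That amount (£18,000) is divided into 3 shares of £6,000: Priya, Marisol, and Bertrand each take £6,000.

Priya: £6,000; Marisol: £6,000; Bertrand: £6,000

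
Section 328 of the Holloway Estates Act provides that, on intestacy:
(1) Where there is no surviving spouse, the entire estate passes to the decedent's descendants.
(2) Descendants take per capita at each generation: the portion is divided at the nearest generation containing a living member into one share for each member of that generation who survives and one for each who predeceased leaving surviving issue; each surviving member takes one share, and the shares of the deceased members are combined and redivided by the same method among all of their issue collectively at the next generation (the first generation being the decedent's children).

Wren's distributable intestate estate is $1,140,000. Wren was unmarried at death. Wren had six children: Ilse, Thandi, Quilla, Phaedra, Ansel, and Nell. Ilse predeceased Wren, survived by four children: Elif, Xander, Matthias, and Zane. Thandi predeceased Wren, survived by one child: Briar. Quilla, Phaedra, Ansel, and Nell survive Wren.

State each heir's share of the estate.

The entire $1,140,000 passes to the descendants.
That amount ($1,140,000) is divided at the children's generation into 6 shares of $190,000. Quilla, Phaedra, Ansel, and Nell each take $190,000. The 2 shares of the deceased (Ilse and Thandi) are combined into a pool of $380,000.
That pool ($380,000) is divided at the grandchildren's generation equally among Elif, Xander, Matthias, Zane, and Briar: $76,000 each.

Elif: $76,000; Xander: $76,000; Matthias: $76,000; Zane: $76,000; Briar: $76,000; Quilla: $190,000; Phaedra: $190,000; Ansel: $190,000; Nell: $190,000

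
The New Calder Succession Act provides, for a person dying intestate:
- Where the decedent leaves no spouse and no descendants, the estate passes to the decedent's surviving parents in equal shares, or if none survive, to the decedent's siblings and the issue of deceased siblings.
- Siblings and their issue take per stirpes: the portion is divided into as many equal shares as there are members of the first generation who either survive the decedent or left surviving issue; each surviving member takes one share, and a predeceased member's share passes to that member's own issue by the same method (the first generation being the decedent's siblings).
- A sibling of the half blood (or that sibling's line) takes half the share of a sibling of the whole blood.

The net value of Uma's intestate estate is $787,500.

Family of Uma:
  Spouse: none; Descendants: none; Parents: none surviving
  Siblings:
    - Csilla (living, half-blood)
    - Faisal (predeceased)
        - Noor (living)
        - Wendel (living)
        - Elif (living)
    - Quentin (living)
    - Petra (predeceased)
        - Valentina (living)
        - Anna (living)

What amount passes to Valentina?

The entire $787,500 passes to the siblings and their issue.
Counting each half-blood sibling's line as half a unit, there are 7/2 units in $787,500, so one unit is $225,000. Whole-blood lines (Faisal, Quentin, and Petra) take $225,000 each; half-blood lines (Csilla) take $112,500 each.
Faisal's share ($225,000) is divided into 3 shares of $75,000: Noor, Wendel, and Elif each take $75,000.
Petra's share ($225,000) is divided into 2 shares of $112,500: Valentina and Anna each take $112,500.

Valentina receives $112,500.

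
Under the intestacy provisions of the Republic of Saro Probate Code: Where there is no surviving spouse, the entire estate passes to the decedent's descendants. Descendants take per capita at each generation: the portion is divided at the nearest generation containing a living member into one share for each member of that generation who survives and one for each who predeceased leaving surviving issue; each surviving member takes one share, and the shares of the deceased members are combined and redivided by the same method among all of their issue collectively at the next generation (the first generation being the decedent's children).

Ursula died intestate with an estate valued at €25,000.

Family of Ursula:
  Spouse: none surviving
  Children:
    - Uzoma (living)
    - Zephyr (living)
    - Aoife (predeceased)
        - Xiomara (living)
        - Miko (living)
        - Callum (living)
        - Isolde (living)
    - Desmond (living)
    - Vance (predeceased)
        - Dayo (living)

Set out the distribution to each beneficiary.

Uzoma: €5,000; Zephyr: €5,000; Xiomara: €2,000; Miko: €2,000; Callum: €2,000; Isolde: €2,000; Desmond: €5,000; Dayo: €2,000

The entire €25,000 passes to the descendants.
That amount (€25,000) is divided at the children's generation into 5 shares of €5,000. Uzoma, Zephyr, and Desmond each take €5,000. The 2 shares of the deceased (Aoife and Vance) are combined into a pool of €10,000.
That pool (€10,000) is divided at the grandchildren's generation equally among Xiomara, Miko, Callum, Isolde, and Dayo: €2,000 each.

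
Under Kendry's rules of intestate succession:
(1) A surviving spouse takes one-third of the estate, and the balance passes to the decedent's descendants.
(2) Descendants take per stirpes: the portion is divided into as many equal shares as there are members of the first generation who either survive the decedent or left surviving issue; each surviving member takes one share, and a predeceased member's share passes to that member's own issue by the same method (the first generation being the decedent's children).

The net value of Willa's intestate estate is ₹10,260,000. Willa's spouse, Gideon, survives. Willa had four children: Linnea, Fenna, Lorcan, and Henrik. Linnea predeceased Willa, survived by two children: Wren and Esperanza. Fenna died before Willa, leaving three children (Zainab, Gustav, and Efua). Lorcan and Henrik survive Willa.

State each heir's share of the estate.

Gideon takes one-third of ₹10,260,000 = ₹3,420,000. The remaining ₹6,840,000 passes to the descendants.
The descendants' portion (₹6,840,000) is divided into 4 shares of ₹1,710,000: Lorcan and Henrik each take ₹1,710,000; Linnea's ₹1,710,000 share passes to Linnea's issue; Fenna's ₹1,710,000 share passes to Fenna's issue.
Linnea's share (₹1,710,000) is divided into 2 shares of ₹855,000: Wren and Esperanza each take ₹855,000.
Fenna's share (₹1,710,000) is divided into 3 shares of ₹570,000: Zainab, Gustav, and Efua each take ₹570,000.

Gideon: ₹3,420,000; Wren: ₹855,000; Esperanza: ₹855,000; Zainab: ₹570,000; Gustav: ₹570,000; Efua: ₹570,000; Lorcan: ₹1,710,000; Henrik: ₹1,710,000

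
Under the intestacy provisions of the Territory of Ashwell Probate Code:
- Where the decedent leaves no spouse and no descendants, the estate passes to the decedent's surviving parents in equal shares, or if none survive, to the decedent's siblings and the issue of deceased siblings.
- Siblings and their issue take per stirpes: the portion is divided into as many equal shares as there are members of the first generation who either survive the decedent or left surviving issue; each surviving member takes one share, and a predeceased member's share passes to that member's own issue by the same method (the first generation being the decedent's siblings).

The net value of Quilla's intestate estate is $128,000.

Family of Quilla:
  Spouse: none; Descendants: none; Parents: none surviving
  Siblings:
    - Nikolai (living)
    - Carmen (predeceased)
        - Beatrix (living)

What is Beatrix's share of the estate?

Beatrix receives $64,000.

The entire $128,000 passes to the siblings and their issue.
That amount ($128,000) is divided into 2 shares of $64,000: Nikolai takes $64,000; Carmen's $64,000 share passes to Carmen's issue.
Carmen's share ($64,000) passes entirely to Beatrix.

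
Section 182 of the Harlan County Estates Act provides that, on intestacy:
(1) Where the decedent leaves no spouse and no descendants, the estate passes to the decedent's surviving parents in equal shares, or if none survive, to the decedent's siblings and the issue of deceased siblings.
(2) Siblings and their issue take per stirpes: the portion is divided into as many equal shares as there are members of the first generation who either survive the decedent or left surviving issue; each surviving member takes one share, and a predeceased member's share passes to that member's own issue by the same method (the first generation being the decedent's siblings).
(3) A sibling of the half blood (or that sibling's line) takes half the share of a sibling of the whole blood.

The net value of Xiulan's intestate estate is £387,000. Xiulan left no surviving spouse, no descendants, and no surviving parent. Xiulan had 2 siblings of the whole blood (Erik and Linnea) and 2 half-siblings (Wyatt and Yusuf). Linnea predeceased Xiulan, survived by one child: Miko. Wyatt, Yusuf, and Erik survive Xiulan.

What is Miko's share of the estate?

Miko receives £129,000.

The entire £387,000 passes to the siblings and their issue.
Counting each half-blood sibling's line as half a unit, there are 3 units in £387,000, so one unit is £129,000. Whole-blood lines (Erik and Linnea) take £129,000 each; half-blood lines (Wyatt and Yusuf) take £64,500 each.
Linnea's share (£129,000) passes entirely to Miko.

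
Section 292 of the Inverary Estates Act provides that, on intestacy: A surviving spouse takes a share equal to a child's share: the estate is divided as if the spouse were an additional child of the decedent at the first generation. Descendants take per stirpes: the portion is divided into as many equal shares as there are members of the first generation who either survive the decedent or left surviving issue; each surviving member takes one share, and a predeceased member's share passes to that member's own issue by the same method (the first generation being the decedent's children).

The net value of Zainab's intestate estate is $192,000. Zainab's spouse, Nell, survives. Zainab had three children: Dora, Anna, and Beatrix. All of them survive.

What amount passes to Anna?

The spouse counts as an additional share at the children's level, so there are 4 primary shares of $48,000. Nell takes one such share ($48,000).
The children's combined portion ($144,000) is divided into 3 shares of $48,000: Dora, Anna, and Beatrix each take $48,000.

Anna receives $48,000.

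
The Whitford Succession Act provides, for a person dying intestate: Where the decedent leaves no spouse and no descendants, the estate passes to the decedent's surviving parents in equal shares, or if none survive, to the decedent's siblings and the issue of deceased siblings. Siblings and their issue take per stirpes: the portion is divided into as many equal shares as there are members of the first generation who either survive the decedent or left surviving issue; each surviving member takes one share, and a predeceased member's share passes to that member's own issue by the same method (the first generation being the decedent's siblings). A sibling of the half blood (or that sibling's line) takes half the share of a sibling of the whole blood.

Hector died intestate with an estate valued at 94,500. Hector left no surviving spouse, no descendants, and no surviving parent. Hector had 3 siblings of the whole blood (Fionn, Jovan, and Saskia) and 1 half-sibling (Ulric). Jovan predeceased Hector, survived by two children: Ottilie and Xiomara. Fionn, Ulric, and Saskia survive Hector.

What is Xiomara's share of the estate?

The entire 94,500 passes to the siblings and their issue.
Counting each half-blood sibling's line as half a unit, there are 7/2 units in 94,500, so one unit is 27,000. Whole-blood lines (Fionn, Jovan, and Saskia) take 27,000 each; half-blood lines (Ulric) take 13,500 each.
Jovan's share (27,000) is divided into 2 shares of 13,500: Ottilie and Xiomara each take 13,500.

Xiomara receives 13,500.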